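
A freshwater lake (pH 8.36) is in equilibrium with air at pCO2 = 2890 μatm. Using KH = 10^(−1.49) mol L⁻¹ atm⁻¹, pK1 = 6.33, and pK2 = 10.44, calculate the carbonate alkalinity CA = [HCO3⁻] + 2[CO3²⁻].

CA = 10.2 mmol/L

[CO2*] = KH · pCO2 = 10^(−1.49) × 2890×10^-6 = 9.352×10^-5 mol/L
α₀ = 1/(1 + K1/[H⁺] + K1K2/[H⁺]²) = 1/(1 + 10^+2.03 + 10^-0.05) = 0.009171
DIC = [CO2*]/α₀ = 9.352×10^-5 / 0.009171 = 10.20 mmol/L
CA = (α₁ + 2α₂)·DIC = (0.9827 + 2×0.008173) × 10.20 = 10.2 mmol/L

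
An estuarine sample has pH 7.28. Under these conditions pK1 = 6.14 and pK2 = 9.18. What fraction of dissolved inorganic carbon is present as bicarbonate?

α₁ = 0.922

α₁ = 1 / (1 + [H⁺]/K1 + K2/[H⁺]) = 1 / (1 + 10^-1.14 + 10^-1.90)
   = 1 / (1 + 0.072444 + 0.012589) = 1/1.0850 = 0.9216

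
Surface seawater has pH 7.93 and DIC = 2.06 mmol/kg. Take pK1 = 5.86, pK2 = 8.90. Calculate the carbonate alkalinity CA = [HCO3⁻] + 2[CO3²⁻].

CA = [HCO3⁻] + 2[CO3²⁻] = (α₁ + 2α₂)·DIC
At pH 7.93: [H⁺]/K1 = 10^-2.07 = 0.0085114, K2/[H⁺] = 10^-0.97 = 0.10715
α₁ = 1/(1 + 0.0085114 + 0.10715) = 1/1.1157 = 0.8963; α₂ = α₁·K2/[H⁺] = 0.09604
α₁ + 2α₂ = 1.0884
CA = 1.0884 × 2.06 = 2.24 mmol/kg

CA = 2.24 mmol/kg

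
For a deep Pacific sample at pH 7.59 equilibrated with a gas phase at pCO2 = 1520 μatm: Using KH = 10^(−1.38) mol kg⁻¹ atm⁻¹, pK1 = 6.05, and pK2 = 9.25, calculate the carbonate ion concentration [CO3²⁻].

[CO3²⁻] = 0.0481 mmol/kg

[CO2*] = KH · pCO2 = 10^(−1.38) × 1520×10^-6 = 6.336×10^-5 mol/kg
α₀ = 1/(1 + K1/[H⁺] + K1K2/[H⁺]²) = 1/(1 + 10^+1.54 + 10^-0.12) = 0.02745
DIC = [CO2*]/α₀ = 6.336×10^-5 / 0.02745 = 2.308 mmol/kg
[CO3²⁻] = α₂·DIC; α₂ = 0.02082, so [CO3²⁻] = 0.02082 × 2.308 = 0.0481 mmol/kg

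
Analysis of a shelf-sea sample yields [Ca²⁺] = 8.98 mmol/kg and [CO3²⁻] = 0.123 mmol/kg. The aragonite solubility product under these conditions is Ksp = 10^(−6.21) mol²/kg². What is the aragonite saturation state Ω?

Ksp = 10^(−6.21) = 6.166×10^-7
Ω = [Ca²⁺][CO3²⁻]/Ksp = (8.98×10^-3)(0.123×10^-3) / 6.166×10^-7 = 1.79

Ω = 1.79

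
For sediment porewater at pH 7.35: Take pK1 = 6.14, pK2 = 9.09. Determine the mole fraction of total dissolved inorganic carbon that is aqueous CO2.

α₀ = 0.0571

α₀ = 1 / (1 + K1/[H⁺] + K1K2/[H⁺]²) = 1 / (1 + 10^+1.21 + 10^-0.53)
   = 1 / (1 + 16.218 + 0.29512) = 1/17.513 = 0.05710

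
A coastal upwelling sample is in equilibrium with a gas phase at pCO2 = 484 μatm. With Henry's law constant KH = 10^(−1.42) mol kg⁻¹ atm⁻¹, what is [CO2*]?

KH = 10^(−1.42) = 3.802×10^-2 mol kg⁻¹ atm⁻¹
[CO2*] = KH · pCO2 = 3.802×10^-2 × 484×10^-6 atm = 1.84×10^-5 mol/kg

[CO2*] = 18.4 μmol/kg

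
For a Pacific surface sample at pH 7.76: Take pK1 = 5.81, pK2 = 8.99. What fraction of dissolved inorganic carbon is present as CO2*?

α₀ = 1 / (1 + K1/[H⁺] + K1K2/[H⁺]²) = 1 / (1 + 10^+1.95 + 10^+0.72)
   = 1 / (1 + 89.125 + 5.2481) = 1/95.373 = 0.01049

α₀ = 0.0105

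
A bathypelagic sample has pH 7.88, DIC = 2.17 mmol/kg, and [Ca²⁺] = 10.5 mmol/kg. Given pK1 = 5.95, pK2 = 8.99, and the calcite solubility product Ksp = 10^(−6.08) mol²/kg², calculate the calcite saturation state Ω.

Ω = 1.95

α₂ = 1 / (1 + [H⁺]/K2 + [H⁺]²/(K1K2)) = 1 / (1 + 10^+1.11 + 10^-0.82)
   = 1 / (1 + 12.882 + 0.15136) = 1/14.034 = 0.07126
[CO3²⁻] = α₂ × DIC = 0.07126 × 2.17 = 0.1546 mmol/kg
Ksp = 10^(−6.08) = 8.318×10^-7
Ω = [Ca²⁺][CO3²⁻]/Ksp = (10.5×10^-3)(1.546×10^-4) / 8.318×10^-7 = 1.95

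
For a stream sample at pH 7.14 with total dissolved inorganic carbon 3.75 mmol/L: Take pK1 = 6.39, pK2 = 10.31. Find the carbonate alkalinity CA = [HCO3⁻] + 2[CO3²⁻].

CA = 3.19 mmol/L

CA = [HCO3⁻] + 2[CO3²⁻] = (α₁ + 2α₂)·DIC
At pH 7.14: [H⁺]/K1 = 10^-0.75 = 0.17783, K2/[H⁺] = 10^-3.17 = 0.00067608
α₁ = 1/(1 + 0.17783 + 0.00067608) = 1/1.1785 = 0.8485; α₂ = α₁·K2/[H⁺] = 0.0005737
α₁ + 2α₂ = 0.8497
CA = 0.8497 × 3.75 = 3.19 mmol/L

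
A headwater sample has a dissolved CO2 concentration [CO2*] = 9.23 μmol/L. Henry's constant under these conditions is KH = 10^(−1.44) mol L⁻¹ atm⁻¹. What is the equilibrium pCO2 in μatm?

KH = 10^(−1.44) = 3.631×10^-2 mol L⁻¹ atm⁻¹
pCO2 = [CO2*]/KH = 9.23×10^-6 / 3.631×10^-2 = 2.54×10^-4 atm = 254 μatm

pCO2 = 254 μatm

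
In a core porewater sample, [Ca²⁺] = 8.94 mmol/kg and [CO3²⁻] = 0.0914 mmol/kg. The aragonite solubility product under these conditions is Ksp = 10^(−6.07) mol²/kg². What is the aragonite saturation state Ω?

Ksp = 10^(−6.07) = 8.511×10^-7
Ω = [Ca²⁺][CO3²⁻]/Ksp = (8.94×10^-3)(0.0914×10^-3) / 8.511×10^-7 = 0.960

Ω = 0.960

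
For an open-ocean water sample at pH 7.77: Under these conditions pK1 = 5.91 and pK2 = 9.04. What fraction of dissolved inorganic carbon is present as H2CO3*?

α₀ = 1 / (1 + K1/[H⁺] + K1K2/[H⁺]²) = 1 / (1 + 10^+1.86 + 10^+0.59)
   = 1 / (1 + 72.444 + 3.8905) = 1/77.334 = 0.01293

α₀ = 0.0129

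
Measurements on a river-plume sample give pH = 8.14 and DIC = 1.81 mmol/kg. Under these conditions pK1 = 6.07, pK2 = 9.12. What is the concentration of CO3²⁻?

[CO3²⁻] = 0.170 mmol/kg

α₂ = 1 / (1 + [H⁺]/K2 + [H⁺]²/(K1K2)) = 1 / (1 + 10^+0.98 + 10^-1.09)
   = 1 / (1 + 9.5499 + 0.081283) = 1/10.631 = 0.09406
[CO3²⁻] = α₂ × DIC = 0.09406 × 1.81 = 0.170 mmol/kg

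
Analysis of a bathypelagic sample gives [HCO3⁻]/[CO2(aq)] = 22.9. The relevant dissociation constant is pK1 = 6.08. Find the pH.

pH = 7.44

From K1 = [H⁺][HCO3⁻]/[CO2(aq)]:  pH = pK1 + log₁₀([HCO3⁻]/[CO2(aq)])
log₁₀(22.9) = +1.360
pH = 6.08 + (+1.360) = 7.44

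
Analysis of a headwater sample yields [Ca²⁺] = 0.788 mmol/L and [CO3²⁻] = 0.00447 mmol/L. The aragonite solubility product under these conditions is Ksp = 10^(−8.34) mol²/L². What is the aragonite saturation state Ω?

Ω = 0.771

Ksp = 10^(−8.34) = 4.571×10^-9
Ω = [Ca²⁺][CO3²⁻]/Ksp = (0.788×10^-3)(0.00447×10^-3) / 4.571×10^-9 = 0.771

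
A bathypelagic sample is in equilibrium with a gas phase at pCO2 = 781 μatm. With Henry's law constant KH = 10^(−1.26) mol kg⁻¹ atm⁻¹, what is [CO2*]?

[CO2*] = 42.9 μmol/kg

KH = 10^(−1.26) = 5.495×10^-2 mol kg⁻¹ atm⁻¹
[CO2*] = KH · pCO2 = 5.495×10^-2 × 781×10^-6 atm = 4.29×10^-5 mol/kg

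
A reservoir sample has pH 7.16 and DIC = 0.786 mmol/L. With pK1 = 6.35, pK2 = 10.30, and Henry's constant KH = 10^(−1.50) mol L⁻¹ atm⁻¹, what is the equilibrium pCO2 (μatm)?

α₀ = 1 / (1 + K1/[H⁺] + K1K2/[H⁺]²) = 1 / (1 + 10^+0.81 + 10^-2.33)
   = 1 / (1 + 6.4565 + 0.0046774) = 1/7.4612 = 0.1340
[CO2*] = α₀ × DIC = 0.1340 × 0.786 = 0.1053 mmol/L
pCO2 = [CO2*]/KH = 1.053×10^-4 / 3.162×10^-2 = 3330 μatm

pCO2 = 3330 μatm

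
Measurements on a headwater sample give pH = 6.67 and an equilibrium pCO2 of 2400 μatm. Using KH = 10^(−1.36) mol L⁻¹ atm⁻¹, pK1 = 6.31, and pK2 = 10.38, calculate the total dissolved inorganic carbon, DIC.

DIC = 0.345 mmol/L

[CO2*] = KH · pCO2 = 10^(−1.36) × 2400×10^-6 = 1.048×10^-4 mol/L
α₀ = 1/(1 + K1/[H⁺] + K1K2/[H⁺]²) = 1/(1 + 10^+0.36 + 10^-3.35) = 0.3038
DIC = [CO2*]/α₀ = 1.048×10^-4 / 0.3038 = 0.345 mmol/L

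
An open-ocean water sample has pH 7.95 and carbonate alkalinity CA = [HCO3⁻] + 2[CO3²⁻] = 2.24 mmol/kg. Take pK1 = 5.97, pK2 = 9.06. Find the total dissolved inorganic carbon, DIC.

DIC = 2.11 mmol/kg

CA = [HCO3⁻] + 2[CO3²⁻] = (α₁ + 2α₂)·DIC
At pH 7.95: [H⁺]/K1 = 10^-1.98 = 0.010471, K2/[H⁺] = 10^-1.11 = 0.077625
α₁ = 1/(1 + 0.010471 + 0.077625) = 1/1.0881 = 0.9190; α₂ = α₁·K2/[H⁺] = 0.07134
α₁ + 2α₂ = 1.0617
DIC = CA / (α₁ + 2α₂) = 2.24 / 1.0617 = 2.11 mmol/kg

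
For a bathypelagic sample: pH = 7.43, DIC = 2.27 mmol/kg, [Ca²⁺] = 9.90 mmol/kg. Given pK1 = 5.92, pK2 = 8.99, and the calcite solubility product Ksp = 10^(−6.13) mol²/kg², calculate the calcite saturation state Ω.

α₂ = 1 / (1 + [H⁺]/K2 + [H⁺]²/(K1K2)) = 1 / (1 + 10^+1.56 + 10^+0.05)
   = 1 / (1 + 36.308 + 1.1220) = 1/38.430 = 0.02602
[CO3²⁻] = α₂ × DIC = 0.02602 × 2.27 = 0.05907 mmol/kg
Ksp = 10^(−6.13) = 7.413×10^-7
Ω = [Ca²⁺][CO3²⁻]/Ksp = (9.90×10^-3)(5.907×10^-5) / 7.413×10^-7 = 0.789

Ω = 0.789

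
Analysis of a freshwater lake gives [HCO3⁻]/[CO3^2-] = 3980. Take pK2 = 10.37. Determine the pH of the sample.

From K2 = [H⁺][CO3^2-]/[HCO3⁻]:  pH = pK2 − log₁₀([HCO3⁻]/[CO3^2-])
log₁₀(3980) = +3.600
pH = 10.37 − (+3.600) = 6.77

pH = 6.77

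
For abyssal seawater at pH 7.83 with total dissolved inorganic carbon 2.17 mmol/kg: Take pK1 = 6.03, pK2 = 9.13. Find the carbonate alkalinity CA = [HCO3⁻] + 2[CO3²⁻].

CA = 2.24 mmol/kg

CA = [HCO3⁻] + 2[CO3²⁻] = (α₁ + 2α₂)·DIC
At pH 7.83: [H⁺]/K1 = 10^-1.80 = 0.015849, K2/[H⁺] = 10^-1.30 = 0.050119
α₁ = 1/(1 + 0.015849 + 0.050119) = 1/1.0660 = 0.9381; α₂ = α₁·K2/[H⁺] = 0.04702
α₁ + 2α₂ = 1.0321
CA = 1.0321 × 2.17 = 2.24 mmol/kg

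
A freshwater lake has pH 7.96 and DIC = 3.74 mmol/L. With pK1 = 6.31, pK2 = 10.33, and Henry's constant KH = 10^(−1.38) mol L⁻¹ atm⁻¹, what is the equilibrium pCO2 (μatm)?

pCO2 = 1960 μatm

α₀ = 1 / (1 + K1/[H⁺] + K1K2/[H⁺]²) = 1 / (1 + 10^+1.65 + 10^-0.72)
   = 1 / (1 + 44.668 + 0.19055) = 1/45.859 = 0.02181
[CO2*] = α₀ × DIC = 0.02181 × 3.74 = 0.08155 mmol/L
pCO2 = [CO2*]/KH = 8.155×10^-5 / 4.169×10^-2 = 1960 μatm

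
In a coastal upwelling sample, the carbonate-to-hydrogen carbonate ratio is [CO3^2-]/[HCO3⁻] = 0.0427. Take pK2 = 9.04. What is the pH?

pH = 7.67

From K2 = [H⁺][CO3^2-]/[HCO3⁻]:  pH = pK2 + log₁₀([CO3^2-]/[HCO3⁻])
log₁₀(0.0427) = -1.370
pH = 9.04 + (-1.370) = 7.67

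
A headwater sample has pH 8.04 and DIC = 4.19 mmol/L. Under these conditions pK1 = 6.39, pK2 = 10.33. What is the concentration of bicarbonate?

α₁ = 1 / (1 + [H⁺]/K1 + K2/[H⁺]) = 1 / (1 + 10^-1.65 + 10^-2.29)
   = 1 / (1 + 0.022387 + 0.0051286) = 1/1.0275 = 0.9732
[HCO3⁻] = α₁ × DIC = 0.9732 × 4.19 = 4.08 mmol/L

[HCO3⁻] = 4.08 mmol/L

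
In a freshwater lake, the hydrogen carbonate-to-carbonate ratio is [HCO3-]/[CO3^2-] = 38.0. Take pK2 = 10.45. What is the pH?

From K2 = [H⁺][CO3^2-]/[HCO3-]:  pH = pK2 − log₁₀([HCO3-]/[CO3^2-])
log₁₀(38.0) = +1.580
pH = 10.45 − (+1.580) = 8.87

pH = 8.87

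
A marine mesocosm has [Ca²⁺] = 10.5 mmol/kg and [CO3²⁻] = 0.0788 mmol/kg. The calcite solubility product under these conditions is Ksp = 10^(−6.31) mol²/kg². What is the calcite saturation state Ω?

Ω = 1.69

Ksp = 10^(−6.31) = 4.898×10^-7
Ω = [Ca²⁺][CO3²⁻]/Ksp = (10.5×10^-3)(0.0788×10^-3) / 4.898×10^-7 = 1.69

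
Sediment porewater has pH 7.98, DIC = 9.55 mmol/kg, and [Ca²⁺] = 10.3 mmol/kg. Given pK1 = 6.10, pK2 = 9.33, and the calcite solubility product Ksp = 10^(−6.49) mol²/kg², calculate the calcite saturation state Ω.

α₂ = 1 / (1 + [H⁺]/K2 + [H⁺]²/(K1K2)) = 1 / (1 + 10^+1.35 + 10^-0.53)
   = 1 / (1 + 22.387 + 0.29512) = 1/23.682 = 0.04223
[CO3²⁻] = α₂ × DIC = 0.04223 × 9.55 = 0.4033 mmol/kg
Ksp = 10^(−6.49) = 3.236×10^-7
Ω = [Ca²⁺][CO3²⁻]/Ksp = (10.3×10^-3)(4.033×10^-4) / 3.236×10^-7 = 12.8

Ω = 12.8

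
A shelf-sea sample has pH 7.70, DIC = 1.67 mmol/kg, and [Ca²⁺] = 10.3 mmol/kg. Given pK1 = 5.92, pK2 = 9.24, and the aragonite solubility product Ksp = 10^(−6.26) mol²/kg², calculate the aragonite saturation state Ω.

α₂ = 1 / (1 + [H⁺]/K2 + [H⁺]²/(K1K2)) = 1 / (1 + 10^+1.54 + 10^-0.24)
   = 1 / (1 + 34.674 + 0.57544) = 1/36.249 = 0.02759
[CO3²⁻] = α₂ × DIC = 0.02759 × 1.67 = 0.04607 mmol/kg
Ksp = 10^(−6.26) = 5.495×10^-7
Ω = [Ca²⁺][CO3²⁻]/Ksp = (10.3×10^-3)(4.607×10^-5) / 5.495×10^-7 = 0.863

Ω = 0.863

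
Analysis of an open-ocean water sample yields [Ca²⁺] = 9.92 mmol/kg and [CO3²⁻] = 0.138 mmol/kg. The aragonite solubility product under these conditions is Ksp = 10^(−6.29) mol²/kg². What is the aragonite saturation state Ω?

Ω = 2.67

Ksp = 10^(−6.29) = 5.129×10^-7
Ω = [Ca²⁺][CO3²⁻]/Ksp = (9.92×10^-3)(0.138×10^-3) / 5.129×10^-7 = 2.67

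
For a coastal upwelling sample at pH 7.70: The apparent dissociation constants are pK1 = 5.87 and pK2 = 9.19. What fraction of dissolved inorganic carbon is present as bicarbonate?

α₁ = 1 / (1 + [H⁺]/K1 + K2/[H⁺]) = 1 / (1 + 10^-1.83 + 10^-1.49)
   = 1 / (1 + 0.014791 + 0.032359) = 1/1.0472 = 0.9550

α₁ = 0.955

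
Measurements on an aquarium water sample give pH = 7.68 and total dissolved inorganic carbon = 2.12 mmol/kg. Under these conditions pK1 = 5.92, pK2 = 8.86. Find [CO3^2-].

[CO3²⁻] = 0.129 mmol/kg

α₂ = 1 / (1 + [H⁺]/K2 + [H⁺]²/(K1K2)) = 1 / (1 + 10^+1.18 + 10^-0.58)
   = 1 / (1 + 15.136 + 0.26303) = 1/16.399 = 0.06098
[CO3²⁻] = α₂ × DIC = 0.06098 × 2.12 = 0.129 mmol/kg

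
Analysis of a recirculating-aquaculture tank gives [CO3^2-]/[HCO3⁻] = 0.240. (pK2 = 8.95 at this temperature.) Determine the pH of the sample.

From K2 = [H⁺][CO3^2-]/[HCO3⁻]:  pH = pK2 + log₁₀([CO3^2-]/[HCO3⁻])
log₁₀(0.240) = -0.620
pH = 8.95 + (-0.620) = 8.33

pH = 8.33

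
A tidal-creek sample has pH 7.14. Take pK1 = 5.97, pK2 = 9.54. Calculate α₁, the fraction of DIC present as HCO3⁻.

α₁ = 0.933

α₁ = 1 / (1 + [H⁺]/K1 + K2/[H⁺]) = 1 / (1 + 10^-1.17 + 10^-2.40)
   = 1 / (1 + 0.067608 + 0.0039811) = 1/1.0716 = 0.9332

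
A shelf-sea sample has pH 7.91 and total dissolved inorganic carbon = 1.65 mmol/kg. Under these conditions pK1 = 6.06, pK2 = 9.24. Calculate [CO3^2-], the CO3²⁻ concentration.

[CO3²⁻] = 0.0727 mmol/kg

α₂ = 1 / (1 + [H⁺]/K2 + [H⁺]²/(K1K2)) = 1 / (1 + 10^+1.33 + 10^-0.52)
   = 1 / (1 + 21.380 + 0.30200) = 1/22.682 = 0.04409
[CO3²⁻] = α₂ × DIC = 0.04409 × 1.65 = 0.0727 mmol/kg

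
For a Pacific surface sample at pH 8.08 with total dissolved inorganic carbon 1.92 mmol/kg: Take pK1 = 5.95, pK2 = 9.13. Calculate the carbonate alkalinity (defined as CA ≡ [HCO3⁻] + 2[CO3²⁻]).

CA = [HCO3⁻] + 2[CO3²⁻] = (α₁ + 2α₂)·DIC
At pH 8.08: [H⁺]/K1 = 10^-2.13 = 0.0074131, K2/[H⁺] = 10^-1.05 = 0.089125
α₁ = 1/(1 + 0.0074131 + 0.089125) = 1/1.0965 = 0.9120; α₂ = α₁·K2/[H⁺] = 0.08128
α₁ + 2α₂ = 1.0745
CA = 1.0745 × 1.92 = 2.06 mmol/kg

CA = 2.06 mmol/kg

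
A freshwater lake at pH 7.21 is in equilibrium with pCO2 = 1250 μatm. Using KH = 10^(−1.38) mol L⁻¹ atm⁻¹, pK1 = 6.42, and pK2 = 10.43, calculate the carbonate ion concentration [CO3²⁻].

[CO3²⁻] = 0.194 μmol/L

[CO2*] = KH · pCO2 = 10^(−1.38) × 1250×10^-6 = 5.211×10^-5 mol/L
α₀ = 1/(1 + K1/[H⁺] + K1K2/[H⁺]²) = 1/(1 + 10^+0.79 + 10^-2.43) = 0.1395
DIC = [CO2*]/α₀ = 5.211×10^-5 / 0.1395 = 0.3736 mmol/L
[CO3²⁻] = α₂·DIC; α₂ = 0.0005182, so [CO3²⁻] = 0.0005182 × 0.3736 = 0.000194 mmol/L = 0.194 μmol/L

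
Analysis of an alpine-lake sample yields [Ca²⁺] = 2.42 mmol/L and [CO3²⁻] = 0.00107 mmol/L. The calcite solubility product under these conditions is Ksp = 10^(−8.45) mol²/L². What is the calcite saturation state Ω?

Ω = 0.730

Ksp = 10^(−8.45) = 3.548×10^-9
Ω = [Ca²⁺][CO3²⁻]/Ksp = (2.42×10^-3)(0.00107×10^-3) / 3.548×10^-9 = 0.730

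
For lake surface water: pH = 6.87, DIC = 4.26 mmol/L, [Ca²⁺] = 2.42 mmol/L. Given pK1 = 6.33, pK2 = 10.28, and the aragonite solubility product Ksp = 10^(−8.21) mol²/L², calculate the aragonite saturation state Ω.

Ω = 0.505

α₂ = 1 / (1 + [H⁺]/K2 + [H⁺]²/(K1K2)) = 1 / (1 + 10^+3.41 + 10^+2.87)
   = 1 / (1 + 2570.4 + 741.31) = 1/3312.7 = 0.0003019
[CO3²⁻] = α₂ × DIC = 0.0003019 × 4.26 = 0.001286 mmol/L = 1.286 μmol/L
Ksp = 10^(−8.21) = 6.166×10^-9
Ω = [Ca²⁺][CO3²⁻]/Ksp = (2.42×10^-3)(1.286×10^-6) / 6.166×10^-9 = 0.505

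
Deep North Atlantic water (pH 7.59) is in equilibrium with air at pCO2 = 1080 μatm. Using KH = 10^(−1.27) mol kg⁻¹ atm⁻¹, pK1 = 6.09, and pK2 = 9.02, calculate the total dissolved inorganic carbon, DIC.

DIC = 1.96 mmol/kg

[CO2*] = KH · pCO2 = 10^(−1.27) × 1080×10^-6 = 5.800×10^-5 mol/kg
α₀ = 1/(1 + K1/[H⁺] + K1K2/[H⁺]²) = 1/(1 + 10^+1.50 + 10^+0.07) = 0.02959
DIC = [CO2*]/α₀ = 5.800×10^-5 / 0.02959 = 1.96 mmol/kg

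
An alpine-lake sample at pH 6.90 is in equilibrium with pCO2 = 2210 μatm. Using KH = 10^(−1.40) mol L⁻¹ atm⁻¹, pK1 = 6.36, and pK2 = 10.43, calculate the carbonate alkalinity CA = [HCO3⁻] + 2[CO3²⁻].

CA = 0.305 mmol/L

[CO2*] = KH · pCO2 = 10^(−1.40) × 2210×10^-6 = 8.798×10^-5 mol/L
α₀ = 1/(1 + K1/[H⁺] + K1K2/[H⁺]²) = 1/(1 + 10^+0.54 + 10^-2.99) = 0.2238
DIC = [CO2*]/α₀ = 8.798×10^-5 / 0.2238 = 0.3931 mmol/L
CA = (α₁ + 2α₂)·DIC = (0.7760 + 2×0.0002290) × 0.3931 = 0.305 mmol/L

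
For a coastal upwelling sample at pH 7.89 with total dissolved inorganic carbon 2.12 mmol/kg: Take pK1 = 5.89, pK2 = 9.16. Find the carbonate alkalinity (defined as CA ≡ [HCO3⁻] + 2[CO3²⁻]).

CA = [HCO3⁻] + 2[CO3²⁻] = (α₁ + 2α₂)·DIC
At pH 7.89: [H⁺]/K1 = 10^-2.00 = 0.010000, K2/[H⁺] = 10^-1.27 = 0.053703
α₁ = 1/(1 + 0.010000 + 0.053703) = 1/1.0637 = 0.9401; α₂ = α₁·K2/[H⁺] = 0.05049
α₁ + 2α₂ = 1.0411
CA = 1.0411 × 2.12 = 2.21 mmol/kg

CA = 2.21 mmol/kg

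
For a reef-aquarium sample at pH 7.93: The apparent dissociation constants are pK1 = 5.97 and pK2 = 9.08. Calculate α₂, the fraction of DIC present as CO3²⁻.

α₂ = 0.0654

α₂ = 1 / (1 + [H⁺]/K2 + [H⁺]²/(K1K2)) = 1 / (1 + 10^+1.15 + 10^-0.81)
   = 1 / (1 + 14.125 + 0.15488) = 1/15.280 = 0.06544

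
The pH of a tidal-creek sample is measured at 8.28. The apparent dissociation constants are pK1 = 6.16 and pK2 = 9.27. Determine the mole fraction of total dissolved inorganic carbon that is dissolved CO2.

α₀ = 0.00683

α₀ = 1 / (1 + K1/[H⁺] + K1K2/[H⁺]²) = 1 / (1 + 10^+2.12 + 10^+1.13)
   = 1 / (1 + 131.83 + 13.490) = 1/146.32 = 0.006835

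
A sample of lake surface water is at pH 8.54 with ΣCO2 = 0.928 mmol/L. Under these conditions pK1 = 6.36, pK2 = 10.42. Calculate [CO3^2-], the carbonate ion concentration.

α₂ = 1 / (1 + [H⁺]/K2 + [H⁺]²/(K1K2)) = 1 / (1 + 10^+1.88 + 10^-0.30)
   = 1 / (1 + 75.858 + 0.50119) = 1/77.359 = 0.01293
[CO3²⁻] = α₂ × DIC = 0.01293 × 0.928 = 0.0120 mmol/L = 12.0 μmol/L

[CO3²⁻] = 12.0 μmol/L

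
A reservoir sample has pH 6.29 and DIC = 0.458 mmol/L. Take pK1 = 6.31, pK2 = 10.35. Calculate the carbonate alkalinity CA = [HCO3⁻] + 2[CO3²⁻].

CA = 0.224 mmol/L

CA = [HCO3⁻] + 2[CO3²⁻] = (α₁ + 2α₂)·DIC
At pH 6.29: [H⁺]/K1 = 10^0.02 = 1.0471, K2/[H⁺] = 10^-4.06 = 8.7096×10^-5
α₁ = 1/(1 + 1.0471 + 8.7096×10^-5) = 1/2.0472 = 0.4885; α₂ = α₁·K2/[H⁺] = 4.254×10^-5
α₁ + 2α₂ = 0.4886
CA = 0.4886 × 0.458 = 0.224 mmol/L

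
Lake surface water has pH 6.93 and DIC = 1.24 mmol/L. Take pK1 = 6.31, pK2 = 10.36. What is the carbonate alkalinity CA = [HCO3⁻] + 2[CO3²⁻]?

CA = 1.00 mmol/L

CA = [HCO3⁻] + 2[CO3²⁻] = (α₁ + 2α₂)·DIC
At pH 6.93: [H⁺]/K1 = 10^-0.62 = 0.23988, K2/[H⁺] = 10^-3.43 = 0.00037154
α₁ = 1/(1 + 0.23988 + 0.00037154) = 1/1.2403 = 0.8063; α₂ = α₁·K2/[H⁺] = 0.0002996
α₁ + 2α₂ = 0.8069
CA = 0.8069 × 1.24 = 1.00 mmol/L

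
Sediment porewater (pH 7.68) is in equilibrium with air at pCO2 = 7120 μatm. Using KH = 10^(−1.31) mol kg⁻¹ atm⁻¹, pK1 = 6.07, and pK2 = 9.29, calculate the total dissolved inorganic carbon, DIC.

[CO2*] = KH · pCO2 = 10^(−1.31) × 7120×10^-6 = 3.487×10^-4 mol/kg
α₀ = 1/(1 + K1/[H⁺] + K1K2/[H⁺]²) = 1/(1 + 10^+1.61 + 10^+0.00) = 0.02340
DIC = [CO2*]/α₀ = 3.487×10^-4 / 0.02340 = 14.9 mmol/kg

DIC = 14.9 mmol/kg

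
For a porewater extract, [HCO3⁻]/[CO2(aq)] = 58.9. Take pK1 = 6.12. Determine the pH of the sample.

From K1 = [H⁺][HCO3⁻]/[CO2(aq)]:  pH = pK1 + log₁₀([HCO3⁻]/[CO2(aq)])
log₁₀(58.9) = +1.770
pH = 6.12 + (+1.770) = 7.89

pH = 7.89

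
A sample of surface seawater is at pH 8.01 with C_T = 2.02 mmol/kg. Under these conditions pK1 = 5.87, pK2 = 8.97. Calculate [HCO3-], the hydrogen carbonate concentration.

α₁ = 1 / (1 + [H⁺]/K1 + K2/[H⁺]) = 1 / (1 + 10^-2.14 + 10^-0.96)
   = 1 / (1 + 0.0072444 + 0.10965) = 1/1.1169 = 0.8953
[HCO3⁻] = α₁ × DIC = 0.8953 × 2.02 = 1.81 mmol/kg

[HCO3⁻] = 1.81 mmol/kg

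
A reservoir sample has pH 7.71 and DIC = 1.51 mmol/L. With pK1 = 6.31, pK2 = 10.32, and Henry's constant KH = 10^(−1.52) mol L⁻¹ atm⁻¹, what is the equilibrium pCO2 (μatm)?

α₀ = 1 / (1 + K1/[H⁺] + K1K2/[H⁺]²) = 1 / (1 + 10^+1.40 + 10^-1.21)
   = 1 / (1 + 25.119 + 0.061660) = 1/26.181 = 0.03820
[CO2*] = α₀ × DIC = 0.03820 × 1.51 = 0.05768 mmol/L
pCO2 = [CO2*]/KH = 5.768×10^-5 / 3.020×10^-2 = 1910 μatm

pCO2 = 1910 μatm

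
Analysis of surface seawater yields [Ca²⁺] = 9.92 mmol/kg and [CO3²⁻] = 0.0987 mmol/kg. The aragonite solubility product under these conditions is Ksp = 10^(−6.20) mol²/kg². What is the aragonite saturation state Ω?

Ksp = 10^(−6.20) = 6.310×10^-7
Ω = [Ca²⁺][CO3²⁻]/Ksp = (9.92×10^-3)(0.0987×10^-3) / 6.310×10^-7 = 1.55

Ω = 1.55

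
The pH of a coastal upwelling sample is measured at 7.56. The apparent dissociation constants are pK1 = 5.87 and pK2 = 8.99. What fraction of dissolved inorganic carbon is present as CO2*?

α₀ = 1 / (1 + K1/[H⁺] + K1K2/[H⁺]²) = 1 / (1 + 10^+1.69 + 10^+0.26)
   = 1 / (1 + 48.978 + 1.8197) = 1/51.798 = 0.01931

α₀ = 0.0193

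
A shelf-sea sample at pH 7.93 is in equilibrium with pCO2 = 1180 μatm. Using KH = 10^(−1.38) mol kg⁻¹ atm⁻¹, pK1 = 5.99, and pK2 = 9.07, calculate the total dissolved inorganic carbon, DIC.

[CO2*] = KH · pCO2 = 10^(−1.38) × 1180×10^-6 = 4.919×10^-5 mol/kg
α₀ = 1/(1 + K1/[H⁺] + K1K2/[H⁺]²) = 1/(1 + 10^+1.94 + 10^+0.80) = 0.01059
DIC = [CO2*]/α₀ = 4.919×10^-5 / 0.01059 = 4.64 mmol/kg

DIC = 4.64 mmol/kg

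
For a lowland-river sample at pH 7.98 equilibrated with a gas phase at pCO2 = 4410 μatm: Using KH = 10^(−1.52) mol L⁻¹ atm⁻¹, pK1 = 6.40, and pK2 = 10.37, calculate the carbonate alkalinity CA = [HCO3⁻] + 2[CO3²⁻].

CA = 5.10 mmol/L

[CO2*] = KH · pCO2 = 10^(−1.52) × 4410×10^-6 = 1.332×10^-4 mol/L
α₀ = 1/(1 + K1/[H⁺] + K1K2/[H⁺]²) = 1/(1 + 10^+1.58 + 10^-0.81) = 0.02553
DIC = [CO2*]/α₀ = 1.332×10^-4 / 0.02553 = 5.217 mmol/L
CA = (α₁ + 2α₂)·DIC = (0.9705 + 2×0.003954) × 5.217 = 5.10 mmol/L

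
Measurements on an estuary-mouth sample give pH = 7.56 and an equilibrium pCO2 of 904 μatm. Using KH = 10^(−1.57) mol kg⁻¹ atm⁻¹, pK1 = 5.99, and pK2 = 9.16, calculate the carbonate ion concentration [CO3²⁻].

[CO3²⁻] = 0.0227 mmol/kg

[CO2*] = KH · pCO2 = 10^(−1.57) × 904×10^-6 = 2.433×10^-5 mol/kg
α₀ = 1/(1 + K1/[H⁺] + K1K2/[H⁺]²) = 1/(1 + 10^+1.57 + 10^-0.03) = 0.02558
DIC = [CO2*]/α₀ = 2.433×10^-5 / 0.02558 = 0.9510 mmol/kg
[CO3²⁻] = α₂·DIC; α₂ = 0.02388, so [CO3²⁻] = 0.02388 × 0.9510 = 0.0227 mmol/kg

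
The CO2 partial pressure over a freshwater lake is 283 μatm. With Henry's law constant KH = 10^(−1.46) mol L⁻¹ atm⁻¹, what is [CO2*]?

[CO2*] = 9.81 μmol/L

KH = 10^(−1.46) = 3.467×10^-2 mol L⁻¹ atm⁻¹
[CO2*] = KH · pCO2 = 3.467×10^-2 × 283×10^-6 atm = 9.81×10^-6 mol/L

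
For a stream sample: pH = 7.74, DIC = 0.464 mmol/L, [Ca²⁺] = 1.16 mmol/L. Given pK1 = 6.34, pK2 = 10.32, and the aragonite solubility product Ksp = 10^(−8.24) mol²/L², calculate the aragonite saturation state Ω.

α₂ = 1 / (1 + [H⁺]/K2 + [H⁺]²/(K1K2)) = 1 / (1 + 10^+2.58 + 10^+1.18)
   = 1 / (1 + 380.19 + 15.136) = 1/396.33 = 0.002523
[CO3²⁻] = α₂ × DIC = 0.002523 × 0.464 = 0.001171 mmol/L = 1.171 μmol/L
Ksp = 10^(−8.24) = 5.754×10^-9
Ω = [Ca²⁺][CO3²⁻]/Ksp = (1.16×10^-3)(1.171×10^-6) / 5.754×10^-9 = 0.236

Ω = 0.236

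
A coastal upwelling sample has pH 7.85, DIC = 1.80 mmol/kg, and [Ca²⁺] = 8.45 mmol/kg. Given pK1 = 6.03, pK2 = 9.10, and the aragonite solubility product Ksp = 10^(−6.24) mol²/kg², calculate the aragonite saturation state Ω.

Ω = 1.39

α₂ = 1 / (1 + [H⁺]/K2 + [H⁺]²/(K1K2)) = 1 / (1 + 10^+1.25 + 10^-0.57)
   = 1 / (1 + 17.783 + 0.26915) = 1/19.052 = 0.05249
[CO3²⁻] = α₂ × DIC = 0.05249 × 1.80 = 0.09448 mmol/kg
Ksp = 10^(−6.24) = 5.754×10^-7
Ω = [Ca²⁺][CO3²⁻]/Ksp = (8.45×10^-3)(9.448×10^-5) / 5.754×10^-7 = 1.39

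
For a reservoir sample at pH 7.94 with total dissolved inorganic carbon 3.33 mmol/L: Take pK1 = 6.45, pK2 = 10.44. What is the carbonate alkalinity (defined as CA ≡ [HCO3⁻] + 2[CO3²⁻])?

CA = 3.24 mmol/L

CA = [HCO3⁻] + 2[CO3²⁻] = (α₁ + 2α₂)·DIC
At pH 7.94: [H⁺]/K1 = 10^-1.49 = 0.032359, K2/[H⁺] = 10^-2.50 = 0.0031623
α₁ = 1/(1 + 0.032359 + 0.0031623) = 1/1.0355 = 0.9657; α₂ = α₁·K2/[H⁺] = 0.003054
α₁ + 2α₂ = 0.9718
CA = 0.9718 × 3.33 = 3.24 mmol/L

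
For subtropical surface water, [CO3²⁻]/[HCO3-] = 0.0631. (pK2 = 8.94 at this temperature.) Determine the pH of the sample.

From K2 = [H⁺][CO3²⁻]/[HCO3-]:  pH = pK2 + log₁₀([CO3²⁻]/[HCO3-])
log₁₀(0.0631) = -1.200
pH = 8.94 + (-1.200) = 7.74

pH = 7.74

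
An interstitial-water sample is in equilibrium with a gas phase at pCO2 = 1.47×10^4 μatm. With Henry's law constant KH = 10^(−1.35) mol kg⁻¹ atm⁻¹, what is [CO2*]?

[CO2*] = 657 μmol/kg

KH = 10^(−1.35) = 4.467×10^-2 mol kg⁻¹ atm⁻¹
[CO2*] = KH · pCO2 = 4.467×10^-2 × 1.47×10^4×10^-6 atm = 6.57×10^-4 mol/kg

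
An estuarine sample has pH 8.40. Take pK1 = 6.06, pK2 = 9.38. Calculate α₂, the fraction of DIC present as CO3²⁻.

α₂ = 1 / (1 + [H⁺]/K2 + [H⁺]²/(K1K2)) = 1 / (1 + 10^+0.98 + 10^-1.36)
   = 1 / (1 + 9.5499 + 0.043652) = 1/10.594 = 0.09440

α₂ = 0.0944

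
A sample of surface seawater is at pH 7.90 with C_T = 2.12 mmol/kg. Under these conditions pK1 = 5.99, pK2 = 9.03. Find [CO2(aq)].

α₀ = 1 / (1 + K1/[H⁺] + K1K2/[H⁺]²) = 1 / (1 + 10^+1.91 + 10^+0.78)
   = 1 / (1 + 81.283 + 6.0256) = 1/88.309 = 0.01132
[CO2*] = α₀ × DIC = 0.01132 × 2.12 = 0.0240 mmol/kg

[CO2*] = 0.0240 mmol/kg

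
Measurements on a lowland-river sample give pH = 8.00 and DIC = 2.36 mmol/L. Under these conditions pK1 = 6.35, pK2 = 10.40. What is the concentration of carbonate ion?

α₂ = 1 / (1 + [H⁺]/K2 + [H⁺]²/(K1K2)) = 1 / (1 + 10^+2.40 + 10^+0.75)
   = 1 / (1 + 251.19 + 5.6234) = 1/257.81 = 0.003879
[CO3²⁻] = α₂ × DIC = 0.003879 × 2.36 = 0.00915 mmol/L = 9.15 μmol/L

[CO3²⁻] = 9.15 μmol/L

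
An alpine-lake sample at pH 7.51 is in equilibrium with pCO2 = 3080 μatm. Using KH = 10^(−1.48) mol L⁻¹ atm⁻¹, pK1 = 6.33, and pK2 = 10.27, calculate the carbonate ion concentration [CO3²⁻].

[CO3²⁻] = 2.68 μmol/L

[CO2*] = KH · pCO2 = 10^(−1.48) × 3080×10^-6 = 1.020×10^-4 mol/L
α₀ = 1/(1 + K1/[H⁺] + K1K2/[H⁺]²) = 1/(1 + 10^+1.18 + 10^-1.58) = 0.06187
DIC = [CO2*]/α₀ = 1.020×10^-4 / 0.06187 = 1.648 mmol/L
[CO3²⁻] = α₂·DIC; α₂ = 0.001627, so [CO3²⁻] = 0.001627 × 1.648 = 0.00268 mmol/L = 2.68 μmol/L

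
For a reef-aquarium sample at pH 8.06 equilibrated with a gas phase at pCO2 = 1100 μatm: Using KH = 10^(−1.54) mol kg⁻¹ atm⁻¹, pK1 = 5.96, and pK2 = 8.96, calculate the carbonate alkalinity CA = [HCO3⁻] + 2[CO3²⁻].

CA = 5.00 mmol/kg

[CO2*] = KH · pCO2 = 10^(−1.54) × 1100×10^-6 = 3.172×10^-5 mol/kg
α₀ = 1/(1 + K1/[H⁺] + K1K2/[H⁺]²) = 1/(1 + 10^+2.10 + 10^+1.20) = 0.007006
DIC = [CO2*]/α₀ = 3.172×10^-5 / 0.007006 = 4.528 mmol/kg
CA = (α₁ + 2α₂)·DIC = (0.8820 + 2×0.1110) × 4.528 = 5.00 mmol/kg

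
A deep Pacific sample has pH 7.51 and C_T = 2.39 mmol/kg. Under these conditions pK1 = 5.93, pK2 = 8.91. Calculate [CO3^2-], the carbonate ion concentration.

α₂ = 1 / (1 + [H⁺]/K2 + [H⁺]²/(K1K2)) = 1 / (1 + 10^+1.40 + 10^-0.18)
   = 1 / (1 + 25.119 + 0.66069) = 1/26.780 = 0.03734
[CO3²⁻] = α₂ × DIC = 0.03734 × 2.39 = 0.0892 mmol/kg

[CO3²⁻] = 0.0892 mmol/kg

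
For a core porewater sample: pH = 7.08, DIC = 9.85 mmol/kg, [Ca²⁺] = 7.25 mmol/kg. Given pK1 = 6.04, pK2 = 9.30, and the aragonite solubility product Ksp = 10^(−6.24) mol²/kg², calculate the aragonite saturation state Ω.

Ω = 0.682

α₂ = 1 / (1 + [H⁺]/K2 + [H⁺]²/(K1K2)) = 1 / (1 + 10^+2.22 + 10^+1.18)
   = 1 / (1 + 165.96 + 15.136) = 1/182.09 = 0.005492
[CO3²⁻] = α₂ × DIC = 0.005492 × 9.85 = 0.05409 mmol/kg
Ksp = 10^(−6.24) = 5.754×10^-7
Ω = [Ca²⁺][CO3²⁻]/Ksp = (7.25×10^-3)(5.409×10^-5) / 5.754×10^-7 = 0.682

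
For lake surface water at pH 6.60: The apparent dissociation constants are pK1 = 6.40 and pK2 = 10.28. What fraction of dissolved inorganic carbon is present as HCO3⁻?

α₁ = 0.613

α₁ = 1 / (1 + [H⁺]/K1 + K2/[H⁺]) = 1 / (1 + 10^-0.20 + 10^-3.68)
   = 1 / (1 + 0.63096 + 0.00020893) = 1/1.6312 = 0.6131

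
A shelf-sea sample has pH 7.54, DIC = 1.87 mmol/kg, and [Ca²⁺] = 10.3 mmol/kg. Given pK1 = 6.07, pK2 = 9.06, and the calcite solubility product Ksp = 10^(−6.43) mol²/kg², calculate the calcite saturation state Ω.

α₂ = 1 / (1 + [H⁺]/K2 + [H⁺]²/(K1K2)) = 1 / (1 + 10^+1.52 + 10^+0.05)
   = 1 / (1 + 33.113 + 1.1220) = 1/35.235 = 0.02838
[CO3²⁻] = α₂ × DIC = 0.02838 × 1.87 = 0.05307 mmol/kg
Ksp = 10^(−6.43) = 3.715×10^-7
Ω = [Ca²⁺][CO3²⁻]/Ksp = (10.3×10^-3)(5.307×10^-5) / 3.715×10^-7 = 1.47

Ω = 1.47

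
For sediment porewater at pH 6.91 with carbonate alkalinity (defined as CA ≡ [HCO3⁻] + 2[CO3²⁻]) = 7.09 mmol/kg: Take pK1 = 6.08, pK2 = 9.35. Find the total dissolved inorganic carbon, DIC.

DIC = 8.11 mmol/kg

CA = [HCO3⁻] + 2[CO3²⁻] = (α₁ + 2α₂)·DIC
At pH 6.91: [H⁺]/K1 = 10^-0.83 = 0.14791, K2/[H⁺] = 10^-2.44 = 0.0036308
α₁ = 1/(1 + 0.14791 + 0.0036308) = 1/1.1515 = 0.8684; α₂ = α₁·K2/[H⁺] = 0.003153
α₁ + 2α₂ = 0.8747
DIC = CA / (α₁ + 2α₂) = 7.09 / 0.8747 = 8.11 mmol/kg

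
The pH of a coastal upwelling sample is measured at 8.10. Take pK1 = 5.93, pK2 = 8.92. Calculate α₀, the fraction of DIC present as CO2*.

α₀ = 0.00584

α₀ = 1 / (1 + K1/[H⁺] + K1K2/[H⁺]²) = 1 / (1 + 10^+2.17 + 10^+1.35)
   = 1 / (1 + 147.91 + 22.387) = 1/171.30 = 0.005838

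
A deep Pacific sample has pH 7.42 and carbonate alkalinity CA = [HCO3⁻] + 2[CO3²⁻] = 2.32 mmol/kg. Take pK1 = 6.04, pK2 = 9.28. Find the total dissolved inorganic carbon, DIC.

CA = [HCO3⁻] + 2[CO3²⁻] = (α₁ + 2α₂)·DIC
At pH 7.42: [H⁺]/K1 = 10^-1.38 = 0.041687, K2/[H⁺] = 10^-1.86 = 0.013804
α₁ = 1/(1 + 0.041687 + 0.013804) = 1/1.0555 = 0.9474; α₂ = α₁·K2/[H⁺] = 0.01308
α₁ + 2α₂ = 0.9736
DIC = CA / (α₁ + 2α₂) = 2.32 / 0.9736 = 2.38 mmol/kg

DIC = 2.38 mmol/kg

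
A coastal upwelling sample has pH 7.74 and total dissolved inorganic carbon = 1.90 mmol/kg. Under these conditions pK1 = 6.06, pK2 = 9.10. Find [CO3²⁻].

α₂ = 1 / (1 + [H⁺]/K2 + [H⁺]²/(K1K2)) = 1 / (1 + 10^+1.36 + 10^-0.32)
   = 1 / (1 + 22.909 + 0.47863) = 1/24.387 = 0.04100
[CO3²⁻] = α₂ × DIC = 0.04100 × 1.90 = 0.0779 mmol/kg

[CO3²⁻] = 0.0779 mmol/kg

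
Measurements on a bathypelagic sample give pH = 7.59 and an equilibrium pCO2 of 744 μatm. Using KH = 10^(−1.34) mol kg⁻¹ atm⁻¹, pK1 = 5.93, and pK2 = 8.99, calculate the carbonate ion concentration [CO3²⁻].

[CO2*] = KH · pCO2 = 10^(−1.34) × 744×10^-6 = 3.401×10^-5 mol/kg
α₀ = 1/(1 + K1/[H⁺] + K1K2/[H⁺]²) = 1/(1 + 10^+1.66 + 10^+0.26) = 0.02061
DIC = [CO2*]/α₀ = 3.401×10^-5 / 0.02061 = 1.650 mmol/kg
[CO3²⁻] = α₂·DIC; α₂ = 0.03750, so [CO3²⁻] = 0.03750 × 1.650 = 0.0619 mmol/kg

[CO3²⁻] = 0.0619 mmol/kg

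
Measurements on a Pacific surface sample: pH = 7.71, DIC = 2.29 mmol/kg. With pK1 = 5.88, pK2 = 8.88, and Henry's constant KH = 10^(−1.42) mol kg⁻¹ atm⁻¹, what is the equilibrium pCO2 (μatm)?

α₀ = 1 / (1 + K1/[H⁺] + K1K2/[H⁺]²) = 1 / (1 + 10^+1.83 + 10^+0.66)
   = 1 / (1 + 67.608 + 4.5709) = 1/73.179 = 0.01367
[CO2*] = α₀ × DIC = 0.01367 × 2.29 = 0.03129 mmol/kg
pCO2 = [CO2*]/KH = 3.129×10^-5 / 3.802×10^-2 = 823 μatm

pCO2 = 823 μatm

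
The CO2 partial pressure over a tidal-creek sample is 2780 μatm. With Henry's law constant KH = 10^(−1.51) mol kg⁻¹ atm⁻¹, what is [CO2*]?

[CO2*] = 85.9 μmol/kg

KH = 10^(−1.51) = 3.090×10^-2 mol kg⁻¹ atm⁻¹
[CO2*] = KH · pCO2 = 3.090×10^-2 × 2780×10^-6 atm = 8.59×10^-5 mol/kg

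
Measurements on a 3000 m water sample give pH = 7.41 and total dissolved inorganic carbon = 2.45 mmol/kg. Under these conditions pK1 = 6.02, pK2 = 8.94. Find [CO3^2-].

[CO3²⁻] = 0.0676 mmol/kg

α₂ = 1 / (1 + [H⁺]/K2 + [H⁺]²/(K1K2)) = 1 / (1 + 10^+1.53 + 10^+0.14)
   = 1 / (1 + 33.884 + 1.3804) = 1/36.265 = 0.02757
[CO3²⁻] = α₂ × DIC = 0.02757 × 2.45 = 0.0676 mmol/kg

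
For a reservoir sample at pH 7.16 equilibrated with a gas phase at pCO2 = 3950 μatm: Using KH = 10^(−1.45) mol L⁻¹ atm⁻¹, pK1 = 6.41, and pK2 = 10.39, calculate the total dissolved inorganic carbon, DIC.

DIC = 0.929 mmol/L

[CO2*] = KH · pCO2 = 10^(−1.45) × 3950×10^-6 = 1.402×10^-4 mol/L
α₀ = 1/(1 + K1/[H⁺] + K1K2/[H⁺]²) = 1/(1 + 10^+0.75 + 10^-2.48) = 0.1509
DIC = [CO2*]/α₀ = 1.402×10^-4 / 0.1509 = 0.929 mmol/L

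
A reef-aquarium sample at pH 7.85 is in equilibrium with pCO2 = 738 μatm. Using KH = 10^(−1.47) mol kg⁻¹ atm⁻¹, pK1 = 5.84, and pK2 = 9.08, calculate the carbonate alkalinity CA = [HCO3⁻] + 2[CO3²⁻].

CA = 2.86 mmol/kg

[CO2*] = KH · pCO2 = 10^(−1.47) × 738×10^-6 = 2.501×10^-5 mol/kg
α₀ = 1/(1 + K1/[H⁺] + K1K2/[H⁺]²) = 1/(1 + 10^+2.01 + 10^+0.78) = 0.009145
DIC = [CO2*]/α₀ = 2.501×10^-5 / 0.009145 = 2.735 mmol/kg
CA = (α₁ + 2α₂)·DIC = (0.9358 + 2×0.05510) × 2.735 = 2.86 mmol/kg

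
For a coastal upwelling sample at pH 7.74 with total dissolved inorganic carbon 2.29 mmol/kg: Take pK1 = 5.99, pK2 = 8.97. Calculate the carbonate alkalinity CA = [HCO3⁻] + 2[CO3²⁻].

CA = 2.38 mmol/kg

CA = [HCO3⁻] + 2[CO3²⁻] = (α₁ + 2α₂)·DIC
At pH 7.74: [H⁺]/K1 = 10^-1.75 = 0.017783, K2/[H⁺] = 10^-1.23 = 0.058884
α₁ = 1/(1 + 0.017783 + 0.058884) = 1/1.0767 = 0.9288; α₂ = α₁·K2/[H⁺] = 0.05469
α₁ + 2α₂ = 1.0382
CA = 1.0382 × 2.29 = 2.38 mmol/kg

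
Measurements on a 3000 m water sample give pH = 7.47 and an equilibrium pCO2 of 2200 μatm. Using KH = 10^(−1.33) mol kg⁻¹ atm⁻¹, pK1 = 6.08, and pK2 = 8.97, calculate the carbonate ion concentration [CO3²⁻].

[CO3²⁻] = 0.0799 mmol/kg

[CO2*] = KH · pCO2 = 10^(−1.33) × 2200×10^-6 = 1.029×10^-4 mol/kg
α₀ = 1/(1 + K1/[H⁺] + K1K2/[H⁺]²) = 1/(1 + 10^+1.39 + 10^-0.11) = 0.03799
DIC = [CO2*]/α₀ = 1.029×10^-4 / 0.03799 = 2.709 mmol/kg
[CO3²⁻] = α₂·DIC; α₂ = 0.02949, so [CO3²⁻] = 0.02949 × 2.709 = 0.0799 mmol/kg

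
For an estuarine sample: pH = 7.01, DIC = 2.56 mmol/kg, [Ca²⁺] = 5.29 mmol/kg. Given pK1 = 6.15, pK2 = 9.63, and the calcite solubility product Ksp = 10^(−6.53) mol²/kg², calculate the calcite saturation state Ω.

Ω = 0.0965

α₂ = 1 / (1 + [H⁺]/K2 + [H⁺]²/(K1K2)) = 1 / (1 + 10^+2.62 + 10^+1.76)
   = 1 / (1 + 416.87 + 57.544) = 1/475.41 = 0.002103
[CO3²⁻] = α₂ × DIC = 0.002103 × 2.56 = 0.005385 mmol/kg = 5.385 μmol/kg
Ksp = 10^(−6.53) = 2.951×10^-7
Ω = [Ca²⁺][CO3²⁻]/Ksp = (5.29×10^-3)(5.385×10^-6) / 2.951×10^-7 = 0.0965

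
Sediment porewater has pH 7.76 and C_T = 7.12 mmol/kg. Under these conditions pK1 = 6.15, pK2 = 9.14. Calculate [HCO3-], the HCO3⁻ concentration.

[HCO3⁻] = 6.68 mmol/kg

α₁ = 1 / (1 + [H⁺]/K1 + K2/[H⁺]) = 1 / (1 + 10^-1.61 + 10^-1.38)
   = 1 / (1 + 0.024547 + 0.041687) = 1/1.0662 = 0.9379
[HCO3⁻] = α₁ × DIC = 0.9379 × 7.12 = 6.68 mmol/kg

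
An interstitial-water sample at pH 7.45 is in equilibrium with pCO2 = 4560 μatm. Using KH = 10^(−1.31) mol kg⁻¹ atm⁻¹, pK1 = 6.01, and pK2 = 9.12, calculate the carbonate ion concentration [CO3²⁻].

[CO3²⁻] = 0.132 mmol/kg

[CO2*] = KH · pCO2 = 10^(−1.31) × 4560×10^-6 = 2.233×10^-4 mol/kg
α₀ = 1/(1 + K1/[H⁺] + K1K2/[H⁺]²) = 1/(1 + 10^+1.44 + 10^-0.23) = 0.03433
DIC = [CO2*]/α₀ = 2.233×10^-4 / 0.03433 = 6.506 mmol/kg
[CO3²⁻] = α₂·DIC; α₂ = 0.02021, so [CO3²⁻] = 0.02021 × 6.506 = 0.132 mmol/kg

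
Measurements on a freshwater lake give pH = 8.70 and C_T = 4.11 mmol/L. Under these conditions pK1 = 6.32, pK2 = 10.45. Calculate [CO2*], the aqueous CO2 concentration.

α₀ = 1 / (1 + K1/[H⁺] + K1K2/[H⁺]²) = 1 / (1 + 10^+2.38 + 10^+0.63)
   = 1 / (1 + 239.88 + 4.2658) = 1/245.15 = 0.004079
[CO2*] = α₀ × DIC = 0.004079 × 4.11 = 0.0168 mmol/L = 16.8 μmol/L

[CO2*] = 16.8 μmol/L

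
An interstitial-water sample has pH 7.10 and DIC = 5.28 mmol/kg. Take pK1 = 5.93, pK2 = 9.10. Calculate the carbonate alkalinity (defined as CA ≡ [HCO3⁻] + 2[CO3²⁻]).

CA = [HCO3⁻] + 2[CO3²⁻] = (α₁ + 2α₂)·DIC
At pH 7.10: [H⁺]/K1 = 10^-1.17 = 0.067608, K2/[H⁺] = 10^-2.00 = 0.010000
α₁ = 1/(1 + 0.067608 + 0.010000) = 1/1.0776 = 0.9280; α₂ = α₁·K2/[H⁺] = 0.009280
α₁ + 2α₂ = 0.9465
CA = 0.9465 × 5.28 = 5.00 mmol/kg

CA = 5.00 mmol/kg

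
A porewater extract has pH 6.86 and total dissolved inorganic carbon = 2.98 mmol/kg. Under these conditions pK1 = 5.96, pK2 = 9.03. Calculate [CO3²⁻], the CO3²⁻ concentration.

[CO3²⁻] = 17.8 μmol/kg

α₂ = 1 / (1 + [H⁺]/K2 + [H⁺]²/(K1K2)) = 1 / (1 + 10^+2.17 + 10^+1.27)
   = 1 / (1 + 147.91 + 18.621) = 1/167.53 = 0.005969
[CO3²⁻] = α₂ × DIC = 0.005969 × 2.98 = 0.0178 mmol/kg = 17.8 μmol/kg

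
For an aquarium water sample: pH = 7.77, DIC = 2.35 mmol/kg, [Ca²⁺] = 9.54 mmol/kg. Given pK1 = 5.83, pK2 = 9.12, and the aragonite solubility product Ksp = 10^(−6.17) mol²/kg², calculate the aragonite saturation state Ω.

α₂ = 1 / (1 + [H⁺]/K2 + [H⁺]²/(K1K2)) = 1 / (1 + 10^+1.35 + 10^-0.59)
   = 1 / (1 + 22.387 + 0.25704) = 1/23.644 = 0.04229
[CO3²⁻] = α₂ × DIC = 0.04229 × 2.35 = 0.09939 mmol/kg
Ksp = 10^(−6.17) = 6.761×10^-7
Ω = [Ca²⁺][CO3²⁻]/Ksp = (9.54×10^-3)(9.939×10^-5) / 6.761×10^-7 = 1.40

Ω = 1.40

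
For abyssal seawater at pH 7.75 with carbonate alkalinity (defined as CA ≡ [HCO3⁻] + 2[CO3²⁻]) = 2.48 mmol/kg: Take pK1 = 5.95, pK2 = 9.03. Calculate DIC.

DIC = 2.40 mmol/kg

CA = [HCO3⁻] + 2[CO3²⁻] = (α₁ + 2α₂)·DIC
At pH 7.75: [H⁺]/K1 = 10^-1.80 = 0.015849, K2/[H⁺] = 10^-1.28 = 0.052481
α₁ = 1/(1 + 0.015849 + 0.052481) = 1/1.0683 = 0.9360; α₂ = α₁·K2/[H⁺] = 0.04912
α₁ + 2α₂ = 1.0343
DIC = CA / (α₁ + 2α₂) = 2.48 / 1.0343 = 2.40 mmol/kg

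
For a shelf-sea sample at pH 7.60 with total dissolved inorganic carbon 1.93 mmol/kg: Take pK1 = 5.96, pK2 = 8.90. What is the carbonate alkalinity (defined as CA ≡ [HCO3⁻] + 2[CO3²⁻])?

CA = [HCO3⁻] + 2[CO3²⁻] = (α₁ + 2α₂)·DIC
At pH 7.60: [H⁺]/K1 = 10^-1.64 = 0.022909, K2/[H⁺] = 10^-1.30 = 0.050119
α₁ = 1/(1 + 0.022909 + 0.050119) = 1/1.0730 = 0.9319; α₂ = α₁·K2/[H⁺] = 0.04671
α₁ + 2α₂ = 1.0254
CA = 1.0254 × 1.93 = 1.98 mmol/kg

CA = 1.98 mmol/kg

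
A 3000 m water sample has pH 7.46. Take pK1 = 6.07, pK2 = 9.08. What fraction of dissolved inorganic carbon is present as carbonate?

α₂ = 0.0225

α₂ = 1 / (1 + [H⁺]/K2 + [H⁺]²/(K1K2)) = 1 / (1 + 10^+1.62 + 10^+0.23)
   = 1 / (1 + 41.687 + 1.6982) = 1/44.385 = 0.02253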